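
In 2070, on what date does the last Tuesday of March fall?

The first Tuesday of March 2070 is March 4.
March 2070 has 31 days. Adding weeks: 4, 11, 18, 25 — the last one ≤ 31 is the 25th.

March 25, 2070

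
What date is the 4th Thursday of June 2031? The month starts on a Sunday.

June 2031 begins on a Sunday, so the first Thursday is June 5 (4 days later).
The 4th Thursday is 3 weeks later: 5 + 21 = 26.

2031-06-26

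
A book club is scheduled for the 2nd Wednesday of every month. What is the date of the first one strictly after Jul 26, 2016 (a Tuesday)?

Jul 2016 starts on a Friday; its first Wednesday is the 6th, so the 2nd Wednesday is the 13th — Jul 13, 2016.
That is not after Jul 26, 2016, so look at Aug 2016.
Aug 2016 starts on a Monday; its first Wednesday is the 3rd, so the 2nd Wednesday is the 10th — Aug 10, 2016.

Aug 10, 2016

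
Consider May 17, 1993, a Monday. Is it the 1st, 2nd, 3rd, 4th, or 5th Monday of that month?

Day 17 falls in week ⌈17/7⌉ of the month.
Days 1–7 hold the 1st Monday, 8–14 the 2nd, 15–21 the 3rd, 22–28 the 4th, 29–31 the 5th.
17 is in the range for the 3rd.

3rd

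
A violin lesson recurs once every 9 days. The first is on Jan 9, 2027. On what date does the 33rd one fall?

Oct 24, 2027

The 33rd occurrence is 32 intervals after the first: 32 × 9 = 288 days after Jan 9, 2027.
Jan has 31 days — 22 days to the end of Jan leaves 266.
Feb has 28 days (238 left).
Mar has 31 days (207 left).
Apr has 30 days (177 left).
May has 31 days (146 left).
Jun has 30 days (116 left).
Jul has 31 days (85 left).
Aug has 31 days (54 left).
Sep has 30 days (24 left).
24 days into Oct → Oct 24, 2027.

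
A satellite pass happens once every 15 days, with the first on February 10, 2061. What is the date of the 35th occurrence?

July 5, 2062

The 35th occurrence is 34 intervals after the first: 34 × 15 = 510 days after February 10, 2061.
February has 28 days — 18 days to the end of February leaves 492.
From end of February to end of 2061 is 306 days (186 left).
January has 31 days (155 left).
February has 28 days (127 left).
March has 31 days (96 left).
April has 30 days (66 left).
May has 31 days (35 left).
June has 30 days (5 left).
5 days into July → July 5, 2062.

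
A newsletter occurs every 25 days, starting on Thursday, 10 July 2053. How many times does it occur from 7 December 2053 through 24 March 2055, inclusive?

Occurrences land 25·i days after 10 July 2053 for i = 0, 1, 2, …
7 December 2053 is 150 days after the start; 150 ÷ 25 = 6 remainder 0. First occurrence in the window: #7 on 7 December 2053 (6×25 = 150 days in).
24 March 2055 is 622 days after the start; 622 ÷ 25 = 24 remainder 22. Last occurrence in the window: #25 on 2 March 2055.
Occurrences #7 through #25: 19 in total.

19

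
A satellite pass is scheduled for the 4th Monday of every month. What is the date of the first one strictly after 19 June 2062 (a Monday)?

26 June 2062

June 2062 starts on a Thursday; its first Monday is the 5th, so the 4th Monday is the 26th — 26 June 2062.
26 June 2062 is after 19 June 2062, so that is the next one.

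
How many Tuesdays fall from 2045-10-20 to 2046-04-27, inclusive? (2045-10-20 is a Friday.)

27

2045-10-20 is a Friday; the first Tuesday on or after it is 2045-10-24 (4 days later).
From 2045-10-24 to 2046-04-27: 7 + 30 + 31 + 31 + 28 + 31 + 27 = 185 days (rest of October, November, December, January, February, March, April).
185 ÷ 7 = 26 full weeks with remainder 3, so 26 more Tuesdays after the first → 27.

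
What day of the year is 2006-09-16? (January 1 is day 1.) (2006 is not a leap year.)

Days in months before September: 31 + 28 + 31 + 30 + 31 + 30 + 31 + 31 = 243.
Plus 16 days into September → day 259.

259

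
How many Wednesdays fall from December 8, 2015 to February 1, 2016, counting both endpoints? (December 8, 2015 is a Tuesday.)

8

December 8, 2015 is a Tuesday; the first Wednesday on or after it is December 9, 2015 (1 day later).
From December 9, 2015 to February 1, 2016: 22 + 31 + 1 = 54 days (rest of December, January, February).
54 ÷ 7 = 7 full weeks with remainder 5, so 7 more Wednesdays after the first → 8.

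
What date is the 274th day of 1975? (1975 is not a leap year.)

January has 31 days (274 − 31 = 243 remain).
February has 28 days (243 − 28 = 215 remain).
March has 31 days (215 − 31 = 184 remain).
April has 30 days (184 − 30 = 154 remain).
May has 31 days (154 − 31 = 123 remain).
June has 30 days (123 − 30 = 93 remain).
July has 31 days (93 − 31 = 62 remain).
August has 31 days (62 − 31 = 31 remain).
September has 30 days (31 − 30 = 1 remain).
1 into October → October 1.

1975-10-01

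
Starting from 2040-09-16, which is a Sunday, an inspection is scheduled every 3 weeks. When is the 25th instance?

2042-02-02

The 25th occurrence is 24 intervals after the first: 24 × 21 = 504 days after 2040-09-16.
September has 30 days — 14 days to the end of September leaves 490.
From end of September to end of 2040 is 92 days (398 left).
2041 has 365 days (33 left).
January has 31 days (2 left).
2 days into February → 2042-02-02.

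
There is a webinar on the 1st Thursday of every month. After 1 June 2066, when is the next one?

3 June 2066

June 2066 starts on a Tuesday, so its 1st Thursday is 3 June 2066 (2 days in).
3 June 2066 is after 1 June 2066, so that is the next one.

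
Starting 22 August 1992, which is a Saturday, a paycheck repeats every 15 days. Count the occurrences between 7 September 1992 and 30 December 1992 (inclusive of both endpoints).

Occurrences land 15·i days after 22 August 1992 for i = 0, 1, 2, …
7 September 1992 is 16 days after the start; 16 ÷ 15 = 1 remainder 1; since the remainder is 1, round up to i = 2. First occurrence in the window: #3 on 21 September 1992 (2×15 = 30 days in).
30 December 1992 is 130 days after the start; 130 ÷ 15 = 8 remainder 10. Last occurrence in the window: #9 on 20 December 1992.
Occurrences #3 through #9: 7 in total.

7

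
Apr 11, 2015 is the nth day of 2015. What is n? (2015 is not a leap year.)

Days in months before Apr: 31 + 28 + 31 = 90.
Plus 11 days into Apr → day 101.

101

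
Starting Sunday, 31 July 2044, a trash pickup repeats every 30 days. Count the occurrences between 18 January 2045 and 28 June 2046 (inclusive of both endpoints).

Occurrences land 30·i days after 31 July 2044 for i = 0, 1, 2, …
18 January 2045 is 171 days after the start; 171 ÷ 30 = 5 remainder 21; since the remainder is 21, round up to i = 6. First occurrence in the window: #7 on 27 January 2045 (6×30 = 180 days in).
28 June 2046 is 697 days after the start; 697 ÷ 30 = 23 remainder 7. Last occurrence in the window: #24 on 21 June 2046.
Occurrences #7 through #24: 18 in total.

18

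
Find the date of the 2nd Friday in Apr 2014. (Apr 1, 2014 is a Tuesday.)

Apr 11, 2014

Apr 2014 begins on a Tuesday, so the first Friday is Apr 4 (3 days later).
The 2nd Friday is 1 weeks later: 4 + 7 = 11.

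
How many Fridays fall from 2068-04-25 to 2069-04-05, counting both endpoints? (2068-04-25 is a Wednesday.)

2068-04-25 is a Wednesday; the first Friday on or after it is 2068-04-27 (2 days later).
From 2068-04-27 to 2069-04-05: 248 + 95 = 343 days (rest of 2068, to 2069-04-05 in 2069).
343 ÷ 7 = 49 full weeks with remainder 0, so 49 more Fridays after the first → 50.

50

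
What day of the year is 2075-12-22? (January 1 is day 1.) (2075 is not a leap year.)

Days in months before December: 31 + 28 + 31 + 30 + 31 + 30 + 31 + 31 + 30 + 31 + 30 = 334.
Plus 22 days into December → day 356.

356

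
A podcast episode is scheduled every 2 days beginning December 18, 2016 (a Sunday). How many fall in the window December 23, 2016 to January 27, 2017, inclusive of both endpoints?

Occurrences land 2·i days after December 18, 2016 for i = 0, 1, 2, …
December 23, 2016 is 5 days after the start; 5 ÷ 2 = 2 remainder 1; since the remainder is 1, round up to i = 3. First occurrence in the window: #4 on December 24, 2016 (3×2 = 6 days in).
January 27, 2017 is 40 days after the start; 40 ÷ 2 = 20 remainder 0. Last occurrence in the window: #21 on January 27, 2017.
Occurrences #4 through #21: 18 in total.

18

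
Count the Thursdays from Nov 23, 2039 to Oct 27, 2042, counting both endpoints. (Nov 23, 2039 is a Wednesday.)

153

Nov 23, 2039 is a Wednesday; the first Thursday on or after it is Nov 24, 2039 (1 day later).
From Nov 24, 2039 to Oct 27, 2042: 37 + 366 + 365 + 300 = 1068 days (rest of 2039, 2040, 2041, to Oct 27, 2042 in 2042).
1068 ÷ 7 = 152 full weeks with remainder 4, so 152 more Thursdays after the first → 153.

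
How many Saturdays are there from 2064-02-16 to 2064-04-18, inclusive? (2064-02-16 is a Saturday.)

9

2064-02-16 is a Saturday; the first Saturday on or after it is 2064-02-16.
From 2064-02-16 to 2064-04-18: 13 + 31 + 18 = 62 days (rest of February, March, April).
62 ÷ 7 = 8 full weeks with remainder 6, so 8 more Saturdays after the first → 9.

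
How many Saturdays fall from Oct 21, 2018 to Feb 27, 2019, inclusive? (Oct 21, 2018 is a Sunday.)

18

Oct 21, 2018 is a Sunday; the first Saturday on or after it is Oct 27, 2018 (6 days later).
From Oct 27, 2018 to Feb 27, 2019: 4 + 30 + 31 + 31 + 27 = 123 days (rest of Oct, Nov, Dec, Jan, Feb).
123 ÷ 7 = 17 full weeks with remainder 4, so 17 more Saturdays after the first → 18.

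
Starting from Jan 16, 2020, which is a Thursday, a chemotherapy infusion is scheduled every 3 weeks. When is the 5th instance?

Apr 9, 2020

The 5th occurrence is 4 intervals after the first: 4 × 21 = 84 days after Jan 16, 2020.
Jan has 31 days — 15 days to the end of Jan leaves 69.
Feb has 29 days (40 left).
Mar has 31 days (9 left).
9 days into Apr → Apr 9, 2020.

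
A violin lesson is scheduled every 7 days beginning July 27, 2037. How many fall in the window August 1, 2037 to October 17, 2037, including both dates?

11

Occurrences land 7·i days after July 27, 2037 for i = 0, 1, 2, …
August 1, 2037 is 5 days after the start; 5 ÷ 7 = 0 remainder 5; since the remainder is 5, round up to i = 1. First occurrence in the window: #2 on August 3, 2037 (1×7 = 7 days in).
October 17, 2037 is 82 days after the start; 82 ÷ 7 = 11 remainder 5. Last occurrence in the window: #12 on October 12, 2037.
Occurrences #2 through #12: 11 in total.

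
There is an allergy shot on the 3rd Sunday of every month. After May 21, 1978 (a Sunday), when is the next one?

May 1978 starts on a Monday; its first Sunday is the 7th, so the 3rd Sunday is the 21st — May 21, 1978.
That is not after May 21, 1978, so look at Jun 1978.
Jun 1978 starts on a Thursday; its first Sunday is the 4th, so the 3rd Sunday is the 18th — Jun 18, 1978.

Jun 18, 1978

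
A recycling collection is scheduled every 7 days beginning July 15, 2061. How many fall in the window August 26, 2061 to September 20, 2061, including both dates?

Occurrences land 7·i days after July 15, 2061 for i = 0, 1, 2, …
August 26, 2061 is 42 days after the start; 42 ÷ 7 = 6 remainder 0. First occurrence in the window: #7 on August 26, 2061 (6×7 = 42 days in).
September 20, 2061 is 67 days after the start; 67 ÷ 7 = 9 remainder 4. Last occurrence in the window: #10 on September 16, 2061.
Occurrences #7 through #10: 4 in total.

4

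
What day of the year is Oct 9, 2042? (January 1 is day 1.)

Days in months before Oct: 31 + 28 + 31 + 30 + 31 + 30 + 31 + 31 + 30 = 273.
Plus 9 days into Oct → day 282.

282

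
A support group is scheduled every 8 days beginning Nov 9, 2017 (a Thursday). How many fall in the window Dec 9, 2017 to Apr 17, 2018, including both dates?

16

Occurrences land 8·i days after Nov 9, 2017 for i = 0, 1, 2, …
Dec 9, 2017 is 30 days after the start; 30 ÷ 8 = 3 remainder 6; since the remainder is 6, round up to i = 4. First occurrence in the window: #5 on Dec 11, 2017 (4×8 = 32 days in).
Apr 17, 2018 is 159 days after the start; 159 ÷ 8 = 19 remainder 7. Last occurrence in the window: #20 on Apr 10, 2018.
Occurrences #5 through #20: 16 in total.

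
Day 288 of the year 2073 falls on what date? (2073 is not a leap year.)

January has 31 days (288 − 31 = 257 remain).
February has 28 days (257 − 28 = 229 remain).
March has 31 days (229 − 31 = 198 remain).
April has 30 days (198 − 30 = 168 remain).
May has 31 days (168 − 31 = 137 remain).
June has 30 days (137 − 30 = 107 remain).
July has 31 days (107 − 31 = 76 remain).
August has 31 days (76 − 31 = 45 remain).
September has 30 days (45 − 30 = 15 remain).
15 into October → October 15.

15 October 2073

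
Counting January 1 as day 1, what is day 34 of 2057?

2057-02-03

January has 31 days (34 − 31 = 3 remain).
3 into February → February 3.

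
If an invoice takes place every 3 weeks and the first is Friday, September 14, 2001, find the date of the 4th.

November 16, 2001

The 4th occurrence is 3 intervals after the first: 3 × 21 = 63 days after September 14, 2001.
September has 30 days — 16 days to the end of September leaves 47.
October has 31 days (16 left).
16 days into November → November 16, 2001.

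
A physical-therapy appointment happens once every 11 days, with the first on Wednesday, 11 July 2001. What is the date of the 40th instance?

13 September 2002

The 40th occurrence is 39 intervals after the first: 39 × 11 = 429 days after 11 July 2001.
July has 31 days — 20 days to the end of July leaves 409.
From end of July to end of 2001 is 153 days (256 left).
January has 31 days (225 left).
February has 28 days (197 left).
March has 31 days (166 left).
April has 30 days (136 left).
May has 31 days (105 left).
June has 30 days (75 left).
July has 31 days (44 left).
August has 31 days (13 left).
13 days into September → 13 September 2002.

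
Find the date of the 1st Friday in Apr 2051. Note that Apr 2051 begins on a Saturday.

Apr 7, 2051

Apr 2051 begins on a Saturday, so the first Friday is Apr 7 (6 days later).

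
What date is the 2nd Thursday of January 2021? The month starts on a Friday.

January 2021 begins on a Friday, so the first Thursday is January 7 (6 days later).
The 2nd Thursday is 1 weeks later: 7 + 7 = 14.

2021-01-14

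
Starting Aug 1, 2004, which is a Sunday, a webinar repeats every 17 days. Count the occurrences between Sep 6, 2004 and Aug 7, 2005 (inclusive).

Occurrences land 17·i days after Aug 1, 2004 for i = 0, 1, 2, …
Sep 6, 2004 is 36 days after the start; 36 ÷ 17 = 2 remainder 2; since the remainder is 2, round up to i = 3. First occurrence in the window: #4 on Sep 21, 2004 (3×17 = 51 days in).
Aug 7, 2005 is 371 days after the start; 371 ÷ 17 = 21 remainder 14. Last occurrence in the window: #22 on Jul 24, 2005.
Occurrences #4 through #22: 19 in total.

19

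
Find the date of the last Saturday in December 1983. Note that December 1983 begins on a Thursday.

31 December 1983

December 1983 begins on a Thursday, so the first Saturday is December 3 (2 days later).
December 1983 has 31 days. Adding weeks: 3, 10, 17, 24, 31 — the last one ≤ 31 is the 31st.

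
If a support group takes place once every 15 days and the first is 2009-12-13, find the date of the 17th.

2010-08-10

The 17th occurrence is 16 intervals after the first: 16 × 15 = 240 days after 2009-12-13.
December has 31 days — 18 days to the end of December leaves 222.
January has 31 days (191 left).
February has 28 days (163 left).
March has 31 days (132 left).
April has 30 days (102 left).
May has 31 days (71 left).
June has 30 days (41 left).
July has 31 days (10 left).
10 days into August → 2010-08-10.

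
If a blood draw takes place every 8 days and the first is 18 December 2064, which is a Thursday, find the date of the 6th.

The 6th occurrence is 5 intervals after the first: 5 × 8 = 40 days after 18 December 2064.
December has 31 days — 13 days to the end of December leaves 27.
27 days into January → 27 January 2065.

27 January 2065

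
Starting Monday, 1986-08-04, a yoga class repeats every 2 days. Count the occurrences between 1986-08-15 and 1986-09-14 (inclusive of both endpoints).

15

Occurrences land 2·i days after 1986-08-04 for i = 0, 1, 2, …
1986-08-15 is 11 days after the start; 11 ÷ 2 = 5 remainder 1; since the remainder is 1, round up to i = 6. First occurrence in the window: #7 on 1986-08-16 (6×2 = 12 days in).
1986-09-14 is 41 days after the start; 41 ÷ 2 = 20 remainder 1. Last occurrence in the window: #21 on 1986-09-13.
Occurrences #7 through #21: 15 in total.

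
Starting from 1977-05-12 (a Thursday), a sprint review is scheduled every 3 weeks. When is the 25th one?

1978-09-28

The 25th occurrence is 24 intervals after the first: 24 × 21 = 504 days after 1977-05-12.
May has 31 days — 19 days to the end of May leaves 485.
From end of May to end of 1977 is 214 days (271 left).
January has 31 days (240 left).
February has 28 days (212 left).
March has 31 days (181 left).
April has 30 days (151 left).
May has 31 days (120 left).
June has 30 days (90 left).
July has 31 days (59 left).
August has 31 days (28 left).
28 days into September → 1978-09-28.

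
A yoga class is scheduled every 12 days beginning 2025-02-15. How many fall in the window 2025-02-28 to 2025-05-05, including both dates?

Occurrences land 12·i days after 2025-02-15 for i = 0, 1, 2, …
2025-02-28 is 13 days after the start; 13 ÷ 12 = 1 remainder 1; since the remainder is 1, round up to i = 2. First occurrence in the window: #3 on 2025-03-11 (2×12 = 24 days in).
2025-05-05 is 79 days after the start; 79 ÷ 12 = 6 remainder 7. Last occurrence in the window: #7 on 2025-04-28.
Occurrences #3 through #7: 5 in total.

5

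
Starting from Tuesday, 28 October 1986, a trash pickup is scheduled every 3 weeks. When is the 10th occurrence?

The 10th occurrence is 9 intervals after the first: 9 × 21 = 189 days after 28 October 1986.
October has 31 days — 3 days to the end of October leaves 186.
November has 30 days (156 left).
December has 31 days (125 left).
January has 31 days (94 left).
February has 28 days (66 left).
March has 31 days (35 left).
April has 30 days (5 left).
5 days into May → 5 May 1987.

5 May 1987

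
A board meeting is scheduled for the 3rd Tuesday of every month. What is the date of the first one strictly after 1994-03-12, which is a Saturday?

1994-03-15

March 1994 starts on a Tuesday; its first Tuesday is the 1st, so the 3rd Tuesday is the 15th — 1994-03-15.
1994-03-15 is after 1994-03-12, so that is the next one.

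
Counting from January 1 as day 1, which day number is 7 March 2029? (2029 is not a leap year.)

Days in months before March: 31 + 28 = 59.
Plus 7 days into March → day 66.

66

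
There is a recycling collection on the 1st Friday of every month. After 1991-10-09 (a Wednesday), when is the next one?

1991-11-01

October 1991 starts on a Tuesday, so its 1st Friday is 1991-10-04 (3 days in).
That is not after 1991-10-09, so look at November 1991.
November 1991 starts on a Friday, so its 1st Friday is 1991-11-01.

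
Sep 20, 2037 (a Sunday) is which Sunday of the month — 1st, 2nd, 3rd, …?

Day 20 falls in week ⌈20/7⌉ of the month.
Days 1–7 hold the 1st Sunday, 8–14 the 2nd, 15–21 the 3rd, 22–28 the 4th, 29–31 the 5th.
20 is in the range for the 3rd.

3rd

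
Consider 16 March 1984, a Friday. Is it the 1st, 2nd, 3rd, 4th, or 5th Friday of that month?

Day 16 falls in week ⌈16/7⌉ of the month.
Days 1–7 hold the 1st Friday, 8–14 the 2nd, 15–21 the 3rd, 22–28 the 4th, 29–31 the 5th.
16 is in the range for the 3rd.

3rd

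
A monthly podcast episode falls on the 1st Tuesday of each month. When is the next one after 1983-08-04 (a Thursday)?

1983-09-06

August 1983 starts on a Monday, so its 1st Tuesday is 1983-08-02 (1 day in).
That is not after 1983-08-04, so look at September 1983.
September 1983 starts on a Thursday, so its 1st Tuesday is 1983-09-06 (5 days in).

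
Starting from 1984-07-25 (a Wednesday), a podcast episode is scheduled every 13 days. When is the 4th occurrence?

The 4th occurrence is 3 intervals after the first: 3 × 13 = 39 days after 1984-07-25.
July has 31 days — 6 days to the end of July leaves 33.
August has 31 days (2 left).
2 days into September → 1984-09-02.

1984-09-02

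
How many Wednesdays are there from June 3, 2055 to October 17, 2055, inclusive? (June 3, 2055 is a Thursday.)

June 3, 2055 is a Thursday; the first Wednesday on or after it is June 9, 2055 (6 days later).
From June 9, 2055 to October 17, 2055: 21 + 31 + 31 + 30 + 17 = 130 days (rest of June, July, August, September, October).
130 ÷ 7 = 18 full weeks with remainder 4, so 18 more Wednesdays after the first → 19.

19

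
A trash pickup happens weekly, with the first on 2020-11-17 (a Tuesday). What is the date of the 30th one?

2021-06-08

The 30th occurrence is 29 intervals after the first: 29 × 7 = 203 days after 2020-11-17.
November has 30 days — 13 days to the end of November leaves 190.
December has 31 days (159 left).
January has 31 days (128 left).
February has 28 days (100 left).
March has 31 days (69 left).
April has 30 days (39 left).
May has 31 days (8 left).
8 days into June → 2021-06-08.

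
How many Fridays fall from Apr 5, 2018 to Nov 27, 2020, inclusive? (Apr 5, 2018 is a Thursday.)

139

Apr 5, 2018 is a Thursday; the first Friday on or after it is Apr 6, 2018 (1 day later).
From Apr 6, 2018 to Nov 27, 2020: 269 + 365 + 332 = 966 days (rest of 2018, 2019, to Nov 27, 2020 in 2020).
966 ÷ 7 = 138 full weeks with remainder 0, so 138 more Fridays after the first → 139.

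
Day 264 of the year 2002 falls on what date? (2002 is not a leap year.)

2002-09-21

January has 31 days (264 − 31 = 233 remain).
February has 28 days (233 − 28 = 205 remain).
March has 31 days (205 − 31 = 174 remain).
April has 30 days (174 − 30 = 144 remain).
May has 31 days (144 − 31 = 113 remain).
June has 30 days (113 − 30 = 83 remain).
July has 31 days (83 − 31 = 52 remain).
August has 31 days (52 − 31 = 21 remain).
21 into September → September 21.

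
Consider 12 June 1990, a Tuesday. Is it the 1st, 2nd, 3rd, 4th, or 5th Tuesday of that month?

2nd

Day 12 falls in week ⌈12/7⌉ of the month.
Days 1–7 hold the 1st Tuesday, 8–14 the 2nd, 15–21 the 3rd, 22–28 the 4th, 29–31 the 5th.
12 is in the range for the 2nd.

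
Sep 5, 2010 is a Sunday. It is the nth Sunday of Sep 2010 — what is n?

Day 5 falls in week ⌈5/7⌉ of the month.
Days 1–7 hold the 1st Sunday, 8–14 the 2nd, 15–21 the 3rd, 22–28 the 4th, 29–31 the 5th.
5 is in the range for the 1st.

1st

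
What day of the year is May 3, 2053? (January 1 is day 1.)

123

Days in months before May: 31 + 28 + 31 + 30 = 120.
Plus 3 days into May → day 123.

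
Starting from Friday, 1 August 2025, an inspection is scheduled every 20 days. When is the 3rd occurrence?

The 3rd occurrence is 2 intervals after the first: 2 × 20 = 40 days after 1 August 2025.
August has 31 days — 30 days to the end of August leaves 10.
10 days into September → 10 September 2025.

10 September 2025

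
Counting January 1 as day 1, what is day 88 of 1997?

March 29, 1997

January has 31 days (88 − 31 = 57 remain).
February has 28 days (57 − 28 = 29 remain).
29 into March → March 29.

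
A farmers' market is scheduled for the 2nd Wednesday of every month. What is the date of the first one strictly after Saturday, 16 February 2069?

February 2069 starts on a Friday; its first Wednesday is the 6th, so the 2nd Wednesday is the 13th — 13 February 2069.
That is not after 16 February 2069, so look at March 2069.
March 2069 starts on a Friday; its first Wednesday is the 6th, so the 2nd Wednesday is the 13th — 13 March 2069.

13 March 2069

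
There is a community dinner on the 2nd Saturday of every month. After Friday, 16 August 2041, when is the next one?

14 September 2041

August 2041 starts on a Thursday; its first Saturday is the 3rd, so the 2nd Saturday is the 10th — 10 August 2041.
That is not after 16 August 2041, so look at September 2041.
September 2041 starts on a Sunday; its first Saturday is the 7th, so the 2nd Saturday is the 14th — 14 September 2041.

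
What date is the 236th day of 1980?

Jan has 31 days (236 − 31 = 205 remain).
Feb has 29 days (205 − 29 = 176 remain).
Mar has 31 days (176 − 31 = 145 remain).
Apr has 30 days (145 − 30 = 115 remain).
May has 31 days (115 − 31 = 84 remain).
Jun has 30 days (84 − 30 = 54 remain).
Jul has 31 days (54 − 31 = 23 remain).
23 into Aug → Aug 23.

Aug 23, 1980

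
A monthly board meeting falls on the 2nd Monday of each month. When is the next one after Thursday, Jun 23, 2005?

Jun 2005 starts on a Wednesday; its first Monday is the 6th, so the 2nd Monday is the 13th — Jun 13, 2005.
That is not after Jun 23, 2005, so look at Jul 2005.
Jul 2005 starts on a Friday; its first Monday is the 4th, so the 2nd Monday is the 11th — Jul 11, 2005.

Jul 11, 2005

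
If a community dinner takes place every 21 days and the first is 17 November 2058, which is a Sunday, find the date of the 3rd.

29 December 2058

The 3rd occurrence is 2 intervals after the first: 2 × 21 = 42 days after 17 November 2058.
November has 30 days — 13 days to the end of November leaves 29.
29 days into December → 29 December 2058.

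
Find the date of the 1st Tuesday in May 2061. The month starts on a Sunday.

3 May 2061

May 2061 begins on a Sunday, so the first Tuesday is May 3 (2 days later).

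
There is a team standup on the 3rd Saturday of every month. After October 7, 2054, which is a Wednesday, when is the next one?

October 17, 2054

October 2054 starts on a Thursday; its first Saturday is the 3rd, so the 3rd Saturday is the 17th — October 17, 2054.
October 17, 2054 is after October 7, 2054, so that is the next one.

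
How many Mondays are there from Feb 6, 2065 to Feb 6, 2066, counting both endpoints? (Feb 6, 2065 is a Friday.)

52

Feb 6, 2065 is a Friday; the first Monday on or after it is Feb 9, 2065 (3 days later).
From Feb 9, 2065 to Feb 6, 2066: 325 + 37 = 362 days (rest of 2065, to Feb 6, 2066 in 2066).
362 ÷ 7 = 51 full weeks with remainder 5, so 51 more Mondays after the first → 52.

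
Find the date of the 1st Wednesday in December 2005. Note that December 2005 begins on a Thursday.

December 7, 2005

December 2005 begins on a Thursday, so the first Wednesday is December 7 (6 days later).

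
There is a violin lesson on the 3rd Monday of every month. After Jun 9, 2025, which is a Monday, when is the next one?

Jun 16, 2025

Jun 2025 starts on a Sunday; its first Monday is the 2nd, so the 3rd Monday is the 16th — Jun 16, 2025.
Jun 16, 2025 is after Jun 9, 2025, so that is the next one.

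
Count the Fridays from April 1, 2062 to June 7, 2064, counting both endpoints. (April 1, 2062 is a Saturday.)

114

April 1, 2062 is a Saturday; the first Friday on or after it is April 7, 2062 (6 days later).
From April 7, 2062 to June 7, 2064: 268 + 365 + 159 = 792 days (rest of 2062, 2063, to June 7, 2064 in 2064).
792 ÷ 7 = 113 full weeks with remainder 1, so 113 more Fridays after the first → 114.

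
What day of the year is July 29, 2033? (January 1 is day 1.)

210

Days in months before July: 31 + 28 + 31 + 30 + 31 + 30 = 181.
Plus 29 days into July → day 210.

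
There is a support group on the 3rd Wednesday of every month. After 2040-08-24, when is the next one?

August 2040 starts on a Wednesday; its first Wednesday is the 1st, so the 3rd Wednesday is the 15th — 2040-08-15.
That is not after 2040-08-24, so look at September 2040.
September 2040 starts on a Saturday; its first Wednesday is the 5th, so the 3rd Wednesday is the 19th — 2040-09-19.

2040-09-19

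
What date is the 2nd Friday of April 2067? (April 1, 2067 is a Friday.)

April 8, 2067

April 2067 begins on a Friday, so the first Friday is April 1.
The 2nd Friday is 1 weeks later: 1 + 7 = 8.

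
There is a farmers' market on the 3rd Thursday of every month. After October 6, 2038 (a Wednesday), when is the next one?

October 2038 starts on a Friday; its first Thursday is the 7th, so the 3rd Thursday is the 21st — October 21, 2038.
October 21, 2038 is after October 6, 2038, so that is the next one.

October 21, 2038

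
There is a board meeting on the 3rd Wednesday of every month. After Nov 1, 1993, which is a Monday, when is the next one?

Nov 1993 starts on a Monday; its first Wednesday is the 3rd, so the 3rd Wednesday is the 17th — Nov 17, 1993.
Nov 17, 1993 is after Nov 1, 1993, so that is the next one.

Nov 17, 1993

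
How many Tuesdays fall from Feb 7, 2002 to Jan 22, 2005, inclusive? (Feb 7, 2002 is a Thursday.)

Feb 7, 2002 is a Thursday; the first Tuesday on or after it is Feb 12, 2002 (5 days later).
From Feb 12, 2002 to Jan 22, 2005: 322 + 365 + 366 + 22 = 1075 days (rest of 2002, 2003, 2004, to Jan 22, 2005 in 2005).
1075 ÷ 7 = 153 full weeks with remainder 4, so 153 more Tuesdays after the first → 154.

154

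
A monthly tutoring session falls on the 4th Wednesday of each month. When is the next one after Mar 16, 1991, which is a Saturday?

Mar 27, 1991

Mar 1991 starts on a Friday; its first Wednesday is the 6th, so the 4th Wednesday is the 27th — Mar 27, 1991.
Mar 27, 1991 is after Mar 16, 1991, so that is the next one.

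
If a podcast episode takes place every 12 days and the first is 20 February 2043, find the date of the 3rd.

The 3rd occurrence is 2 intervals after the first: 2 × 12 = 24 days after 20 February 2043.
February has 28 days — 8 days to the end of February leaves 16.
16 days into March → 16 March 2043.

16 March 2043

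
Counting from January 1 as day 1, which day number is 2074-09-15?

258

Days in months before September: 31 + 28 + 31 + 30 + 31 + 30 + 31 + 31 = 243.
Plus 15 days into September → day 258.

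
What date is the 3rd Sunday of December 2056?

December 17, 2056

The first Sunday of December 2056 is December 3.
The 3rd Sunday is 2 weeks later: 3 + 14 = 17.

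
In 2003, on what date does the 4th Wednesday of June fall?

June 2003 begins on a Sunday, so the first Wednesday is June 4 (3 days later).
The 4th Wednesday is 3 weeks later: 4 + 21 = 25.

2003-06-25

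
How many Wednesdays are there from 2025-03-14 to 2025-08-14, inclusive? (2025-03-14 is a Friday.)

22

2025-03-14 is a Friday; the first Wednesday on or after it is 2025-03-19 (5 days later).
From 2025-03-19 to 2025-08-14: 12 + 30 + 31 + 30 + 31 + 14 = 148 days (rest of March, April, May, June, July, August).
148 ÷ 7 = 21 full weeks with remainder 1, so 21 more Wednesdays after the first → 22.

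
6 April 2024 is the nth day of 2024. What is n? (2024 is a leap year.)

97

Days in months before April: 31 + 29 + 31 = 91.
Plus 6 days into April → day 97.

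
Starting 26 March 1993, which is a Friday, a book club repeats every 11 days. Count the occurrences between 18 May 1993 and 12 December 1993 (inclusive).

Occurrences land 11·i days after 26 March 1993 for i = 0, 1, 2, …
18 May 1993 is 53 days after the start; 53 ÷ 11 = 4 remainder 9; since the remainder is 9, round up to i = 5. First occurrence in the window: #6 on 20 May 1993 (5×11 = 55 days in).
12 December 1993 is 261 days after the start; 261 ÷ 11 = 23 remainder 8. Last occurrence in the window: #24 on 4 December 1993.
Occurrences #6 through #24: 19 in total.

19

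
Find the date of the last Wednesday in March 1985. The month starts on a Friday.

March 1985 begins on a Friday, so the first Wednesday is March 6 (5 days later).
March 1985 has 31 days. Adding weeks: 6, 13, 20, 27 — the last one ≤ 31 is the 27th.

27 March 1985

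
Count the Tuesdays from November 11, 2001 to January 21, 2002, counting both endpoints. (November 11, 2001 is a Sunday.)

10

November 11, 2001 is a Sunday; the first Tuesday on or after it is November 13, 2001 (2 days later).
From November 13, 2001 to January 21, 2002: 17 + 31 + 21 = 69 days (rest of November, December, January).
69 ÷ 7 = 9 full weeks with remainder 6, so 9 more Tuesdays after the first → 10.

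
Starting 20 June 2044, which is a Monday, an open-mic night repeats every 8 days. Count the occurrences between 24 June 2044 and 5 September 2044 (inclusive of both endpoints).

9

Occurrences land 8·i days after 20 June 2044 for i = 0, 1, 2, …
24 June 2044 is 4 days after the start; 4 ÷ 8 = 0 remainder 4; since the remainder is 4, round up to i = 1. First occurrence in the window: #2 on 28 June 2044 (1×8 = 8 days in).
5 September 2044 is 77 days after the start; 77 ÷ 8 = 9 remainder 5. Last occurrence in the window: #10 on 31 August 2044.
Occurrences #2 through #10: 9 in total.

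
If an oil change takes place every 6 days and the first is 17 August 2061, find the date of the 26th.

14 January 2062

The 26th occurrence is 25 intervals after the first: 25 × 6 = 150 days after 17 August 2061.
August has 31 days — 14 days to the end of August leaves 136.
September has 30 days (106 left).
October has 31 days (75 left).
November has 30 days (45 left).
December has 31 days (14 left).
14 days into January → 14 January 2062.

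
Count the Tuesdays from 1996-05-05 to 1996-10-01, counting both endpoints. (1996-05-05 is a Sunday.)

1996-05-05 is a Sunday; the first Tuesday on or after it is 1996-05-07 (2 days later).
From 1996-05-07 to 1996-10-01: 24 + 30 + 31 + 31 + 30 + 1 = 147 days (rest of May, June, July, August, September, October).
147 ÷ 7 = 21 full weeks with remainder 0, so 21 more Tuesdays after the first → 22.

22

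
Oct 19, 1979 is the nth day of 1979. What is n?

Days in months before Oct: 31 + 28 + 31 + 30 + 31 + 30 + 31 + 31 + 30 = 273.
Plus 19 days into Oct → day 292.

292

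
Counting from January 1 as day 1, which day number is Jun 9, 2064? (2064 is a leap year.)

Days in months before Jun: 31 + 29 + 31 + 30 + 31 = 152.
Plus 9 days into Jun → day 161.

161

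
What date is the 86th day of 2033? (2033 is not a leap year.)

Mar 27, 2033

Jan has 31 days (86 − 31 = 55 remain).
Feb has 28 days (55 − 28 = 27 remain).
27 into Mar → Mar 27.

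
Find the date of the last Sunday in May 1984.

1984-05-27

The first Sunday of May 1984 is May 6.
May 1984 has 31 days. Adding weeks: 6, 13, 20, 27 — the last one ≤ 31 is the 27th.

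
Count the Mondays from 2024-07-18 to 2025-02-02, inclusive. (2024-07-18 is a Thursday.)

28

2024-07-18 is a Thursday; the first Monday on or after it is 2024-07-22 (4 days later).
From 2024-07-22 to 2025-02-02: 9 + 31 + 30 + 31 + 30 + 31 + 31 + 2 = 195 days (rest of July, August, September, October, November, December, January, February).
195 ÷ 7 = 27 full weeks with remainder 6, so 27 more Mondays after the first → 28.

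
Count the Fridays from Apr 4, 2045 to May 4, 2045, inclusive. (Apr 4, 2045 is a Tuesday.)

Apr 4, 2045 is a Tuesday; the first Friday on or after it is Apr 7, 2045 (3 days later).
From Apr 7, 2045 to May 4, 2045: 23 + 4 = 27 days (rest of Apr, May).
27 ÷ 7 = 3 full weeks with remainder 6, so 3 more Fridays after the first → 4.

4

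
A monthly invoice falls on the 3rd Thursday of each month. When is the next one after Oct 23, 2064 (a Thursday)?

Oct 2064 starts on a Wednesday; its first Thursday is the 2nd, so the 3rd Thursday is the 16th — Oct 16, 2064.
That is not after Oct 23, 2064, so look at Nov 2064.
Nov 2064 starts on a Saturday; its first Thursday is the 6th, so the 3rd Thursday is the 20th — Nov 20, 2064.

Nov 20, 2064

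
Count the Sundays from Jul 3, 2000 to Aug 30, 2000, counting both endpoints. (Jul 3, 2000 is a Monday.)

Jul 3, 2000 is a Monday; the first Sunday on or after it is Jul 9, 2000 (6 days later).
From Jul 9, 2000 to Aug 30, 2000: 22 + 30 = 52 days (rest of Jul, Aug).
52 ÷ 7 = 7 full weeks with remainder 3, so 7 more Sundays after the first → 8.

8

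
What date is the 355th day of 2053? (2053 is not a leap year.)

January has 31 days (355 − 31 = 324 remain).
February has 28 days (324 − 28 = 296 remain).
March has 31 days (296 − 31 = 265 remain).
April has 30 days (265 − 30 = 235 remain).
May has 31 days (235 − 31 = 204 remain).
June has 30 days (204 − 30 = 174 remain).
July has 31 days (174 − 31 = 143 remain).
August has 31 days (143 − 31 = 112 remain).
September has 30 days (112 − 30 = 82 remain).
October has 31 days (82 − 31 = 51 remain).
November has 30 days (51 − 30 = 21 remain).
21 into December → December 21.

21 December 2053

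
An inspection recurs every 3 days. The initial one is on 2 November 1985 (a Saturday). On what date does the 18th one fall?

The 18th occurrence is 17 intervals after the first: 17 × 3 = 51 days after 2 November 1985.
November has 30 days — 28 days to the end of November leaves 23.
23 days into December → 23 December 1985.

23 December 1985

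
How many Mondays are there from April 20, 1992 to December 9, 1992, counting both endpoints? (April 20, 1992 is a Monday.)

April 20, 1992 is a Monday; the first Monday on or after it is April 20, 1992.
From April 20, 1992 to December 9, 1992: 10 + 31 + 30 + 31 + 31 + 30 + 31 + 30 + 9 = 233 days (rest of April, May, June, July, August, September, October, November, December).
233 ÷ 7 = 33 full weeks with remainder 2, so 33 more Mondays after the first → 34.

34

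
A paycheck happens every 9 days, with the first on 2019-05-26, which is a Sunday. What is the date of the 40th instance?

2020-05-11

The 40th occurrence is 39 intervals after the first: 39 × 9 = 351 days after 2019-05-26.
May has 31 days — 5 days to the end of May leaves 346.
June has 30 days (316 left).
July has 31 days (285 left).
August has 31 days (254 left).
September has 30 days (224 left).
October has 31 days (193 left).
November has 30 days (163 left).
December has 31 days (132 left).
January has 31 days (101 left).
February has 29 days (72 left).
March has 31 days (41 left).
April has 30 days (11 left).
11 days into May → 2020-05-11.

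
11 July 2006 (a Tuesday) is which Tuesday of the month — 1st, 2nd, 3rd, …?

2nd

Day 11 falls in week ⌈11/7⌉ of the month.
Days 1–7 hold the 1st Tuesday, 8–14 the 2nd, 15–21 the 3rd, 22–28 the 4th, 29–31 the 5th.
11 is in the range for the 2nd.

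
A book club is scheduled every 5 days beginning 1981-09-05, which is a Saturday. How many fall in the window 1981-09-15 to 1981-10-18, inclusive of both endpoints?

Occurrences land 5·i days after 1981-09-05 for i = 0, 1, 2, …
1981-09-15 is 10 days after the start; 10 ÷ 5 = 2 remainder 0. First occurrence in the window: #3 on 1981-09-15 (2×5 = 10 days in).
1981-10-18 is 43 days after the start; 43 ÷ 5 = 8 remainder 3. Last occurrence in the window: #9 on 1981-10-15.
Occurrences #3 through #9: 7 in total.

7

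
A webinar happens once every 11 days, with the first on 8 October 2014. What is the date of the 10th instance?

15 January 2015

The 10th occurrence is 9 intervals after the first: 9 × 11 = 99 days after 8 October 2014.
October has 31 days — 23 days to the end of October leaves 76.
November has 30 days (46 left).
December has 31 days (15 left).
15 days into January → 15 January 2015.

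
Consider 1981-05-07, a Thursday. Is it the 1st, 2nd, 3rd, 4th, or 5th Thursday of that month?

1st

Day 7 falls in week ⌈7/7⌉ of the month.
Days 1–7 hold the 1st Thursday, 8–14 the 2nd, 15–21 the 3rd, 22–28 the 4th, 29–31 the 5th.
7 is in the range for the 1st.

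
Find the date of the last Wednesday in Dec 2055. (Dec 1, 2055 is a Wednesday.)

Dec 29, 2055

Dec 2055 begins on a Wednesday, so the first Wednesday is Dec 1.
Dec 2055 has 31 days. Adding weeks: 1, 8, 15, 22, 29 — the last one ≤ 31 is the 29th.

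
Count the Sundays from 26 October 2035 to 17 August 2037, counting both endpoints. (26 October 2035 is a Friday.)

95

26 October 2035 is a Friday; the first Sunday on or after it is 28 October 2035 (2 days later).
From 28 October 2035 to 17 August 2037: 64 + 366 + 229 = 659 days (rest of 2035, 2036, to 17 August 2037 in 2037).
659 ÷ 7 = 94 full weeks with remainder 1, so 94 more Sundays after the first → 95.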